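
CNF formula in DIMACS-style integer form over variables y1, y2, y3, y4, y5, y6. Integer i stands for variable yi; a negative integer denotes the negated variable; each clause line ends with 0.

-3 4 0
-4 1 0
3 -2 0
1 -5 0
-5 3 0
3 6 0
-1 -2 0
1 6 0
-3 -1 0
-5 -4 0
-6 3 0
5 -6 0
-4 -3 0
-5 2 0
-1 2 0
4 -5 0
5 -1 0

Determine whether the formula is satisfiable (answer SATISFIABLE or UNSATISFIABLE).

UNSATISFIABLE

y1 = True:
  propagation gives y2=False; an empty clause results — contradiction.
y1 = False:
  propagation gives y4=False, y3=False, y2=False, y5=False; an empty clause results — contradiction.
Every branch closes, so no satisfying assignment exists.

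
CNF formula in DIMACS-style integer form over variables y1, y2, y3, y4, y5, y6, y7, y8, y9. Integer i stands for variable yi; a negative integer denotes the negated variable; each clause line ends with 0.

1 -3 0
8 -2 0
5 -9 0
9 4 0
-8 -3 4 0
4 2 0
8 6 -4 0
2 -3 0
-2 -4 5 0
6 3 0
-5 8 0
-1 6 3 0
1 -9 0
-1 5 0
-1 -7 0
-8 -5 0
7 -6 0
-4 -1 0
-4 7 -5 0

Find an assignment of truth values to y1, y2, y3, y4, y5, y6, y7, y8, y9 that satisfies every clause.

Set y1 = False and propagate.
  then y3 is forced to False.
  then y6 is forced to True.
  then y9 is forced to False.
  then y4 is forced to True.
  then y7 is forced to True.
Try y2 = False.
Set y5 = False and propagate.
y8 is now unconstrained; take y8 = True.
Every clause has at least one true literal under this assignment.

y1=0, y2=0, y3=0, y4=1, y5=0, y6=1, y7=1, y8=1, y9=0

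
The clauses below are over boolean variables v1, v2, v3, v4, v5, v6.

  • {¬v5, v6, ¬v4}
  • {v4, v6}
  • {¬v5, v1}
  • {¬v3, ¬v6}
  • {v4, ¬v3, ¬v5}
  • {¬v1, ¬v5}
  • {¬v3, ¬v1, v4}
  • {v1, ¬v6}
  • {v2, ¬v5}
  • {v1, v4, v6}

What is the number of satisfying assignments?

12

Case analysis on v1 and v4:
  v1=T, v4=T: v2 free; 3 ways for (v3,v5,v6) × 2^1 = 6.
  v1=T, v4=F: remaining (v2,v3,v5,v6) ∈ {(F,F,F,T); (T,F,F,T)} — 2.
  v1=F, v4=T: remaining (v2,v3,v5,v6) ∈ {(F,F,F,F); (F,T,F,F); (T,F,F,F); (T,T,F,F)} — 4.
  v1=F, v4=F: a clause becomes empty — 0.
Total: 6 + 2 + 4 + 0 = 12.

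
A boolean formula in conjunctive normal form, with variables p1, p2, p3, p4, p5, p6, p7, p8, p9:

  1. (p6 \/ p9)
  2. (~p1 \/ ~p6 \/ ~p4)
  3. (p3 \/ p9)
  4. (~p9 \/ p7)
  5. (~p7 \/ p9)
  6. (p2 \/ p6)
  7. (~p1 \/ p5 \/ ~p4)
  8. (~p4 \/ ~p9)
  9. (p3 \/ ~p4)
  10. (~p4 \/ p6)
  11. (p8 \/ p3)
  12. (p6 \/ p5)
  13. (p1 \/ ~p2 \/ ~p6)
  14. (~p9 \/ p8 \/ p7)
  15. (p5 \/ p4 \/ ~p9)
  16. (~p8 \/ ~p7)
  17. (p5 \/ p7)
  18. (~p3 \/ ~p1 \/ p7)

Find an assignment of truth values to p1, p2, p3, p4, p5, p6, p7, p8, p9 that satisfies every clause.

p1=False, p2=False, p3=True, p4=True, p5=True, p6=True, p7=False, p8=False, p9=False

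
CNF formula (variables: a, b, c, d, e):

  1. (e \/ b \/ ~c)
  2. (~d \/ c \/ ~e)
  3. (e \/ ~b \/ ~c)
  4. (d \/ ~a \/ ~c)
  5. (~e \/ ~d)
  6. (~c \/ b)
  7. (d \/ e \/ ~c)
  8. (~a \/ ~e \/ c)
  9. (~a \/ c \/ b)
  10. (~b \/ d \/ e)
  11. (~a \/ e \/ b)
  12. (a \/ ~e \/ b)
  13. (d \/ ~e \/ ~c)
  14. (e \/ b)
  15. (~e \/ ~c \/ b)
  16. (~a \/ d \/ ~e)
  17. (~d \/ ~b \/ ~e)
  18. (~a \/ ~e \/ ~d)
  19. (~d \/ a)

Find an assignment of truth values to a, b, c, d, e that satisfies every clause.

a = True, b = True, c = False, d = True, e = False

Check each clause:
  1. (~c \/ e \/ b) — ~c is true.
  2. (~e \/ c \/ ~d) — ~e is true.
  3. (~b \/ e \/ ~c) — ~c is true.
  4. (~a \/ ~c \/ d) — d is true.
  5. (~d \/ ~e) — ~e is true.
  6. (~c \/ b) — b is true.
  7. (d \/ ~c \/ e) — ~c is true.
  8. (c \/ ~e \/ ~a) — ~e is true.
  9. (c \/ b \/ ~a) — b is true.
  10. (e \/ ~b \/ d) — d is true.
  11. (e \/ ~a \/ b) — b is true.
  12. (a \/ ~e \/ b) — a is true.
  13. (~c \/ d \/ ~e) — ~e is true.
  14. (b \/ e) — b is true.
  15. (~e \/ ~c \/ b) — b is true.
  16. (~a \/ ~e \/ d) — ~e is true.
  17. (~b \/ ~e \/ ~d) — ~e is true.
  18. (~e \/ ~d \/ ~a) — ~e is true.
  19. (~d \/ a) — a is true.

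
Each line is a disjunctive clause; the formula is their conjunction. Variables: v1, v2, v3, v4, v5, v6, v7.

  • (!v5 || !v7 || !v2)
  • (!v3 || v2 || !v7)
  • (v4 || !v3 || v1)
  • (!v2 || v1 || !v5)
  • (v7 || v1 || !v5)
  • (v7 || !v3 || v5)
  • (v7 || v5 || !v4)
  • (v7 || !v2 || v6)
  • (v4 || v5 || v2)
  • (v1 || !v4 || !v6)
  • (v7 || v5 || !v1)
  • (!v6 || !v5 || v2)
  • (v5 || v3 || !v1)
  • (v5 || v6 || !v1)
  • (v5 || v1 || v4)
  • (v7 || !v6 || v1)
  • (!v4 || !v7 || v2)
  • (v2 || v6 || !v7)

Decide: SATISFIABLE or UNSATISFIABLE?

SATISFIABLE

Try v1 = True.
Try v2 = True.
Set v3 = True and propagate.
The remaining clauses are satisfied by v4 = True, v5 = True, v6 = True, v7 = False.
Every clause has at least one true literal under this assignment.
So v1 = True, v2 = True, v3 = True, v4 = True, v5 = True, v6 = True, v7 = False is a satisfying assignment.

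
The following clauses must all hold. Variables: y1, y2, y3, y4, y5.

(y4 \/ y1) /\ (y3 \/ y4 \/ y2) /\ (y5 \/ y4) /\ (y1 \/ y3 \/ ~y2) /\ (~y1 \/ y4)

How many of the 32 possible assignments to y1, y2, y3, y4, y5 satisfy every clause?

14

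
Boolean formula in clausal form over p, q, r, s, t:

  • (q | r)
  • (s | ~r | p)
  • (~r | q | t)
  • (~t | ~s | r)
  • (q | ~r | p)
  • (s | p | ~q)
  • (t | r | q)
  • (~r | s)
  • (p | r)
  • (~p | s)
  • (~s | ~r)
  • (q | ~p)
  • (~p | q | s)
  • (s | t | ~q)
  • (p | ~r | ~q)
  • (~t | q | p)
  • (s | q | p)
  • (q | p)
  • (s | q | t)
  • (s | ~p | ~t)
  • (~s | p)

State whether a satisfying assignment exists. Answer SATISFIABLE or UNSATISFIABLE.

Try p = True.
  then s is forced to True.
  then r is forced to False.
  then q is forced to True.
  then t is forced to False.
Every clause has at least one true literal under this assignment.
So p=T, q=T, r=F, s=T, t=F is a satisfying assignment.

SATISFIABLE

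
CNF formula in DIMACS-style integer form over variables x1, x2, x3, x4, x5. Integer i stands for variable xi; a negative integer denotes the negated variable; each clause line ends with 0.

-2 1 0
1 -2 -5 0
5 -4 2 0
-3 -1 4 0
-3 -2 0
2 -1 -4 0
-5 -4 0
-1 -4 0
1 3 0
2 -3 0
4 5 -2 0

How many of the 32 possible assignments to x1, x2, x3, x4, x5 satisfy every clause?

Satisfying assignments:
  x1=T x2=F x3=F x4=F x5=F
  x1=T x2=F x3=F x4=F x5=T
  x1=T x2=T x3=F x4=F x5=T
Count: 3.

3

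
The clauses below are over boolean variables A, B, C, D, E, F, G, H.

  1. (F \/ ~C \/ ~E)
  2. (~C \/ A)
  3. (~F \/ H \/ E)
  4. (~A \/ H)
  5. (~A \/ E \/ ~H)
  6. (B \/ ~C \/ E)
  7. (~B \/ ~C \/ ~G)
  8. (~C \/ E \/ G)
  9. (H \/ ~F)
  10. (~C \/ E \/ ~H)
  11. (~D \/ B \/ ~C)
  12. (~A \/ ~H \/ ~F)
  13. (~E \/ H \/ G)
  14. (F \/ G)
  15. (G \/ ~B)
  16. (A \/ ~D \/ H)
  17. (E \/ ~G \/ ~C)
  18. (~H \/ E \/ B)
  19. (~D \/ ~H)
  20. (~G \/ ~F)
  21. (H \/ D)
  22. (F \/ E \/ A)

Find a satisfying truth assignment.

A = F, B = T, C = F, D = F, E = T, F = F, G = T, H = T

Pure literal: C appears only negated; assign C = False.
Branch on A: take A = False.
Set B = True and propagate.
  then G is forced to True.
  then F is forced to False.
  then E is forced to True.
For the remaining variables, D = False, H = True works.
Every clause has at least one true literal under this assignment.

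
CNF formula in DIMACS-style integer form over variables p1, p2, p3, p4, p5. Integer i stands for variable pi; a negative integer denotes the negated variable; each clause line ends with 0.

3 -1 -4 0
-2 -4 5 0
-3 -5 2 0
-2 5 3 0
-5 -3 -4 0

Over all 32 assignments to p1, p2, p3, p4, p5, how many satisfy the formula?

Case analysis on p3 and p5:
  p3=1, p5=1: remaining (p1,p2,p4) ∈ {(0,1,0); (1,1,0)} — 2.
  p3=1, p5=0: p1 free; 3 ways for (p2,p4) × 2^1 = 6.
  p3=0, p5=1: p2 free; 3 ways for (p1,p4) × 2^1 = 6.
  p3=0, p5=0: remaining (p1,p2,p4) ∈ {(0,0,0); (0,0,1); (1,0,0)} — 3.
Total: 2 + 6 + 6 + 3 = 17.

17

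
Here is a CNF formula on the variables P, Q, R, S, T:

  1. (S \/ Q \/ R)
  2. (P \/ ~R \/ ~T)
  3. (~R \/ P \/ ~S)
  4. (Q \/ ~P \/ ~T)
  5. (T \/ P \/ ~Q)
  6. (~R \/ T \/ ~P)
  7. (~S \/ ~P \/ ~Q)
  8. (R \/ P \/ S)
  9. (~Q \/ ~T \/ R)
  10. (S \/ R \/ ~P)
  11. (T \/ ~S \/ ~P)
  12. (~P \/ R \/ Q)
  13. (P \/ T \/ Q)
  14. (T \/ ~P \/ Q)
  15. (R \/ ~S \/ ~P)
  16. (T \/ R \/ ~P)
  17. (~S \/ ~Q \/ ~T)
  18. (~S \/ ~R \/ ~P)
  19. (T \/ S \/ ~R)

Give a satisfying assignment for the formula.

P = True, Q = True, R = True, S = False, T = True

Check each clause:
  1. (S \/ R \/ Q) — Q is true.
  2. (P \/ ~R \/ ~T) — P is true.
  3. (~S \/ P \/ ~R) — P is true.
  4. (~T \/ ~P \/ Q) — Q is true.
  5. (~Q \/ P \/ T) — P is true.
  6. (T \/ ~R \/ ~P) — T is true.
  7. (~Q \/ ~S \/ ~P) — ~S is true.
  8. (R \/ P \/ S) — P is true.
  9. (~T \/ R \/ ~Q) — R is true.
  10. (R \/ ~P \/ S) — R is true.
  11. (~P \/ T \/ ~S) — ~S is true.
  12. (~P \/ R \/ Q) — Q is true.
  13. (T \/ P \/ Q) — P is true.
  14. (~P \/ Q \/ T) — Q is true.
  15. (~S \/ R \/ ~P) — R is true.
  16. (T \/ R \/ ~P) — R is true.
  17. (~Q \/ ~S \/ ~T) — ~S is true.
  18. (~R \/ ~P \/ ~S) — ~S is true.
  19. (T \/ ~R \/ S) — T is true.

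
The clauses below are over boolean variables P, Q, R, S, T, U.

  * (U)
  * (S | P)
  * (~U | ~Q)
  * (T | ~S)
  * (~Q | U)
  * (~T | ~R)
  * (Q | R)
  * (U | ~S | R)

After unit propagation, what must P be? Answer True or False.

(U) is a unit clause: U = True.
From (~Q | ~U) and U = True: Q = False.
(Q | R): since Q = False, the clause reduces to (R). R = True.
(~R | ~T): since R = True, the clause reduces to (~T). T = False.
From (T | ~S) and T = False: S = False.
(S | P) with S = False leaves only P, so P = True.

True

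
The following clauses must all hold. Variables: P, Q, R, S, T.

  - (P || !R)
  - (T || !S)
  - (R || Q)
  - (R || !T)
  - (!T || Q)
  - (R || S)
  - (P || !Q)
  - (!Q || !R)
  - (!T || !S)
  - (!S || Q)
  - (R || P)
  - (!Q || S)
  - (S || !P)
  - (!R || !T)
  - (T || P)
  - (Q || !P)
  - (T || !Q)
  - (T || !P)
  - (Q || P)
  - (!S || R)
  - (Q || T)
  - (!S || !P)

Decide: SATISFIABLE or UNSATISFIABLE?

Q = True:
  propagation gives P=True, R=False, T=False; an empty clause results — contradiction.
Q = False:
  propagation gives R=True, P=True; an empty clause results — contradiction.
Every branch closes, so no satisfying assignment exists.

UNSATISFIABLE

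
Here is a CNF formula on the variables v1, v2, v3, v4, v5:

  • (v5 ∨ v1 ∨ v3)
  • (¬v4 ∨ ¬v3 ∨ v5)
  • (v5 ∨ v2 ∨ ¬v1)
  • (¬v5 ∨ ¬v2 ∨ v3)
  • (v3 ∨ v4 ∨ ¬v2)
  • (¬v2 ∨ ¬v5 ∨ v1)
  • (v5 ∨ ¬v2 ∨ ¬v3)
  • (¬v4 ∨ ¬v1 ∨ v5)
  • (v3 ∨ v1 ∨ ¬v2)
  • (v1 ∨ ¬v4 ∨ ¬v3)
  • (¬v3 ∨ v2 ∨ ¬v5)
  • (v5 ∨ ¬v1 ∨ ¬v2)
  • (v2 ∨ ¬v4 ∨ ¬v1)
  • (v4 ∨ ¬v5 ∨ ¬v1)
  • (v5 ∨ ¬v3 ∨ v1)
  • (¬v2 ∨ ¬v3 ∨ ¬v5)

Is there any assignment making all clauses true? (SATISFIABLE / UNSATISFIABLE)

Try v1 = False.
Branch on v2: take v2 = False.
For the remaining variables, v3 = False, v4 = True, v5 = True works.
So v1=False, v2=False, v3=False, v4=True, v5=True is a satisfying assignment.

SATISFIABLE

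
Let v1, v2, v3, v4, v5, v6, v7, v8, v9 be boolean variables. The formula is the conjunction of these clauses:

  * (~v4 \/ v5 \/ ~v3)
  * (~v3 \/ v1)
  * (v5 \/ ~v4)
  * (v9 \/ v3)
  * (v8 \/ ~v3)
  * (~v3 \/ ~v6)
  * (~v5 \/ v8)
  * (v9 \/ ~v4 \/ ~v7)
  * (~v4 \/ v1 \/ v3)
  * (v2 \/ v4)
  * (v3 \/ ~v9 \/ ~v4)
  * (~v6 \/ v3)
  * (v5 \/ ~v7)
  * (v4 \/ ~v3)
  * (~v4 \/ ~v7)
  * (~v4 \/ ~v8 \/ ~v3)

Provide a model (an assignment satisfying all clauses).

v1 = T, v2 = T, v3 = F, v4 = F, v5 = F, v6 = F, v7 = F, v8 = F, v9 = T

Pure literal: v1 appears only positively; assign v1 = True.
Pure literal: v2 appears only positively; assign v2 = True.
Set v3 = False and propagate.
  then v9 is forced to True.
  then v4 is forced to False.
  then v6 is forced to False.
The remaining clauses are satisfied by v5 = False, v7 = False, v8 = False.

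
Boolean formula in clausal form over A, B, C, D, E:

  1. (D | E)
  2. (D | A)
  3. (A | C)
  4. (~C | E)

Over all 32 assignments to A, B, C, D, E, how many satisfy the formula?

Case analysis on A and C:
  A=T, C=T: remaining (B,D,E) ∈ {(F,F,T); (F,T,T); (T,F,T); (T,T,T)} — 4.
  A=T, C=F: B free; 3 ways for (D,E) × 2^1 = 6.
  A=F, C=T: remaining (B,D,E) ∈ {(F,T,T); (T,T,T)} — 2.
  A=F, C=F: a clause becomes empty — 0.
Total: 4 + 6 + 2 + 0 = 12.

12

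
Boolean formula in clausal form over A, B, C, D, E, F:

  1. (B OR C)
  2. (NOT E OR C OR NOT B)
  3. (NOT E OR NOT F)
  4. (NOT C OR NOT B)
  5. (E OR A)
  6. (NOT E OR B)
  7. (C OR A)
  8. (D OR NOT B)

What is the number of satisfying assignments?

The models are:
  A=1 B=0 C=1 D=0 E=0 F=0
  A=1 B=0 C=1 D=0 E=0 F=1
  A=1 B=0 C=1 D=1 E=0 F=0
  A=1 B=0 C=1 D=1 E=0 F=1
  A=1 B=1 C=0 D=1 E=0 F=0
  A=1 B=1 C=0 D=1 E=0 F=1
Count: 6.

6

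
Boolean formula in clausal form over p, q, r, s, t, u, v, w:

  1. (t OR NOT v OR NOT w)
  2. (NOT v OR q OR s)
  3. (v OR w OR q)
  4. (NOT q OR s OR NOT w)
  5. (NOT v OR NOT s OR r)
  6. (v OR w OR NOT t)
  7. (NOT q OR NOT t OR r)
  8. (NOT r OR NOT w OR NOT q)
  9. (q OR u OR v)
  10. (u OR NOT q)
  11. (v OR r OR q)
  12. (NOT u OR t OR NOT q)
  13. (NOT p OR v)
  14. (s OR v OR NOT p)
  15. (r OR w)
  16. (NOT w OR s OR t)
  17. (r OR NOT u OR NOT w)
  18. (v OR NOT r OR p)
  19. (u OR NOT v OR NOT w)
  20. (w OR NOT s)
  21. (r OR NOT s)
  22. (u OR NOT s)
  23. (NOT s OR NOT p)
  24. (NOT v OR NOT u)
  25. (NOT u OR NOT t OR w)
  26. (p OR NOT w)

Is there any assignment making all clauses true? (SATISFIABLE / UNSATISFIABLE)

v = True:
  propagation gives u=False, q=False, s=True; an empty clause results — contradiction.
v = False:
  propagation gives p=False, r=False, q=True, t=False; an empty clause results — contradiction.
Every branch closes, so no satisfying assignment exists.

UNSATISFIABLE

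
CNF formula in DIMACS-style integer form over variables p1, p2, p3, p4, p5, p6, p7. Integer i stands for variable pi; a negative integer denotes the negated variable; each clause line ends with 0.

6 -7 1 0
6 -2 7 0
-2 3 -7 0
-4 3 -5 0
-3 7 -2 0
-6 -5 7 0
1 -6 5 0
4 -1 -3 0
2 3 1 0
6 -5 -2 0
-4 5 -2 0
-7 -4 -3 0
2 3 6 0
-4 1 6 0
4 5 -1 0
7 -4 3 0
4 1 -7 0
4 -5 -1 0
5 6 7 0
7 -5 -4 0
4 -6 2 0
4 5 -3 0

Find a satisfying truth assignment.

p1=T, p2=F, p3=F, p4=T, p5=F, p6=T, p7=T

Branch on p1: take p1 = True.
Set p2 = False and propagate.
The remaining clauses are satisfied by p3 = False, p4 = True, p5 = False, p6 = True, p7 = True.
Every clause has at least one true literal under this assignment.
Check each clause:
  1. (~p7 | p1 | p6) — p1 is true.
  2. (p7 | ~p2 | p6) — p7 is true.
  3. (p3 | ~p2 | ~p7) — ~p2 is true.
  4. (~p4 | p3 | ~p5) — ~p5 is true.
  5. (p7 | ~p2 | ~p3) — ~p3 is true.
  6. (~p5 | p7 | ~p6) — ~p5 is true.
  7. (~p6 | p1 | p5) — p1 is true.
  8. (p4 | ~p1 | ~p3) — p4 is true.
  9. (p1 | p3 | p2) — p1 is true.
  10. (~p5 | p6 | ~p2) — ~p5 is true.
  11. (~p4 | ~p2 | p5) — ~p2 is true.
  12. (~p4 | ~p3 | ~p7) — ~p3 is true.
  13. (p6 | p3 | p2) — p6 is true.
  14. (p6 | ~p4 | p1) — p1 is true.
  15. (p5 | ~p1 | p4) — p4 is true.
  16. (~p4 | p7 | p3) — p7 is true.
  17. (~p7 | p4 | p1) — p1 is true.
  18. (~p1 | ~p5 | p4) — ~p5 is true.
  19. (p5 | p6 | p7) — p6 is true.
  20. (p7 | ~p4 | ~p5) — ~p5 is true.
  21. (p4 | p2 | ~p6) — p4 is true.
  22. (p5 | p4 | ~p3) — p4 is true.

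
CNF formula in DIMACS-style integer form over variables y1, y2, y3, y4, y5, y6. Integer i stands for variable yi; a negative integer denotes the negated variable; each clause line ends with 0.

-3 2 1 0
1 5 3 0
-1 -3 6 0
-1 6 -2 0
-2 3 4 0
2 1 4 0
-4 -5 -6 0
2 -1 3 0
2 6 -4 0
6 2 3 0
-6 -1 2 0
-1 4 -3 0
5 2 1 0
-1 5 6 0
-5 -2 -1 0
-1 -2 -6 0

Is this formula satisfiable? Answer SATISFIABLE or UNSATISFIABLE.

Try y1 = False.
Try y2 = True.
The remaining clauses are satisfied by y3 = True, y4 = False, y5 = True, y6 = True.
So y1=F  y2=T  y3=T  y4=F  y5=T  y6=T is a satisfying assignment.

SATISFIABLE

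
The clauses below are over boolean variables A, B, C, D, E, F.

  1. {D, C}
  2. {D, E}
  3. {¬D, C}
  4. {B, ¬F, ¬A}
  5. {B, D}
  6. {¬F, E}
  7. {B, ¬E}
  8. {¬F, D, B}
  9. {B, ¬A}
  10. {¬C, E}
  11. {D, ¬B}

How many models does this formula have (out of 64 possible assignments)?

4

The models are:
  A=0 B=1 C=1 D=1 E=1 F=0
  A=0 B=1 C=1 D=1 E=1 F=1
  A=1 B=1 C=1 D=1 E=1 F=0
  A=1 B=1 C=1 D=1 E=1 F=1
That's 4 in total.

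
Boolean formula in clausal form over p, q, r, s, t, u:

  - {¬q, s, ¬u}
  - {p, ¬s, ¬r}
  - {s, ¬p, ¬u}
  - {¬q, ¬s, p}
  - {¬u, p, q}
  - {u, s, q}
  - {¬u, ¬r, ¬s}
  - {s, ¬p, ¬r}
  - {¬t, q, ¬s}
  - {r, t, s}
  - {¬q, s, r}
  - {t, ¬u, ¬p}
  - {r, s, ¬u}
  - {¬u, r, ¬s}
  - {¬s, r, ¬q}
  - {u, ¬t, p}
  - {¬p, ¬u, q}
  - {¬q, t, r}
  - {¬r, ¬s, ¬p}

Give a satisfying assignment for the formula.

Branch on p: take p = True.
Branch on q: take q = False.
  then u is forced to False.
  then s is forced to True.
  then t is forced to False.
  then r is forced to False.
Every clause has at least one true literal under this assignment.

p=True, q=False, r=False, s=True, t=False, u=False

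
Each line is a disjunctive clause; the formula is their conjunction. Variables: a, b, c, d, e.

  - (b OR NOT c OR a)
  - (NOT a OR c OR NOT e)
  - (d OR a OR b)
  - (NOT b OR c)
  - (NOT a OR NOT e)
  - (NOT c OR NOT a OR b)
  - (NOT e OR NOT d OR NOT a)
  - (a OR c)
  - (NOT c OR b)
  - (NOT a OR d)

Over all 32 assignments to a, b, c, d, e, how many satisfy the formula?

The models are:
  a=0 b=1 c=1 d=0 e=0
  a=0 b=1 c=1 d=0 e=1
  a=0 b=1 c=1 d=1 e=0
  a=0 b=1 c=1 d=1 e=1
  a=1 b=0 c=0 d=1 e=0
  a=1 b=1 c=1 d=1 e=0
Count: 6.

6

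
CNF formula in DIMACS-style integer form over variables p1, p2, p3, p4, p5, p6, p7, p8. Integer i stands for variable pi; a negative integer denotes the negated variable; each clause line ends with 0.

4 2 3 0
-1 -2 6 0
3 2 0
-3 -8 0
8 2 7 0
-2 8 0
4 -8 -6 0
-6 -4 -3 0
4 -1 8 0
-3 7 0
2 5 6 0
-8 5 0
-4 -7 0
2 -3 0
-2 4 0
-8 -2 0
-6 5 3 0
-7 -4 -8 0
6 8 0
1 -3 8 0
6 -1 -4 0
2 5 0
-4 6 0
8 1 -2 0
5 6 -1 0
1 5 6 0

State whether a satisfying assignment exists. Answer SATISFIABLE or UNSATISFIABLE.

p2 = True:
  propagation gives p8=True; an empty clause results — contradiction.
p2 = False:
  propagation gives p3=True; an empty clause results — contradiction.
Every branch closes, so no satisfying assignment exists.

UNSATISFIABLE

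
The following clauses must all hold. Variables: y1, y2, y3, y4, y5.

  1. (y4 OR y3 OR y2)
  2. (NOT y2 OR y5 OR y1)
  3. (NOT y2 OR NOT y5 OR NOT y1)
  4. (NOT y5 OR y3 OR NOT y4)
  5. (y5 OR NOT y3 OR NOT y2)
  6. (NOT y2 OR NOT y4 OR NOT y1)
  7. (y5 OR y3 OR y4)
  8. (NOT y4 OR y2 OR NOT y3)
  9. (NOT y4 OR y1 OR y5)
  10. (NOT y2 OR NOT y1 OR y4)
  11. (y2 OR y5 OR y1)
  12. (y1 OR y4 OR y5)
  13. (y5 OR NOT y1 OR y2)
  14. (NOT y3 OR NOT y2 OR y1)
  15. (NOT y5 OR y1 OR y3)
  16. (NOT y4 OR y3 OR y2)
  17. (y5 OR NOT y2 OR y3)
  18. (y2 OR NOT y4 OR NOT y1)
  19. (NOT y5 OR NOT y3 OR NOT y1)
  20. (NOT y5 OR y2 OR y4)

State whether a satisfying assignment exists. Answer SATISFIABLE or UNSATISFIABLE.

UNSATISFIABLE

y2 = True:
  y5 = True:
    propagation gives y1=False, y3=False; an empty clause results — contradiction.
  y5 = False:
    propagation gives y1=True, y3=False; an empty clause results — contradiction.
y2 = False:
  y4 = True:
    propagation gives y3=False; an empty clause results — contradiction.
  y4 = False:
    propagation gives y3=True, y5=False, y1=True; an empty clause results — contradiction.
Every branch closes, so no satisfying assignment exists.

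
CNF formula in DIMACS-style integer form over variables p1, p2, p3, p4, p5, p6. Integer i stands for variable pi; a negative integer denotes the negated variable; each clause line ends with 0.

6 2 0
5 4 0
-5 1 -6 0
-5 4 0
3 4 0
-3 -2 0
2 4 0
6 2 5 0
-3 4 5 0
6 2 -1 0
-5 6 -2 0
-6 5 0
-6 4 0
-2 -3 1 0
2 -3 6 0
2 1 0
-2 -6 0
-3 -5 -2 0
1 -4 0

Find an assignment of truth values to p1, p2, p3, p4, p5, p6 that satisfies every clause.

Set p1 = True and propagate.
For the remaining variables, p2 = False, p3 = True, p4 = True, p5 = True, p6 = True works.

p1 = T, p2 = F, p3 = T, p4 = T, p5 = T, p6 = T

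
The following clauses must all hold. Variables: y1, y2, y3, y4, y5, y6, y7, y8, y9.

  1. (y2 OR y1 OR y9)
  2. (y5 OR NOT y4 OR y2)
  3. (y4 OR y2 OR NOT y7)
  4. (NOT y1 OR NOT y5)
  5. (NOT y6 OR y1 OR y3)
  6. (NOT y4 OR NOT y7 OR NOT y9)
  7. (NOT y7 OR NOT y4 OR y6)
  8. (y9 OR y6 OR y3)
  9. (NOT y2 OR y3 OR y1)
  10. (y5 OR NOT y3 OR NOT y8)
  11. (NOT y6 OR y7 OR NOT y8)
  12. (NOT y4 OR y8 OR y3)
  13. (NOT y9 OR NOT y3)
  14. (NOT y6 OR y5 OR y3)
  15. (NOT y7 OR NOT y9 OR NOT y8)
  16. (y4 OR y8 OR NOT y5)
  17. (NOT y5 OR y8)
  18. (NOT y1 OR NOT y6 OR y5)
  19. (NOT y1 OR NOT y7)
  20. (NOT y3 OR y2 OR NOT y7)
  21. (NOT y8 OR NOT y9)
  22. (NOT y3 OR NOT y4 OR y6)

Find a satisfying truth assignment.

y1=1, y2=1, y3=0, y4=0, y5=0, y6=0, y7=0, y8=0, y9=1

Check each clause:
  1. (y9 OR y1 OR y2) — y1 is true.
  2. (NOT y4 OR y2 OR y5) — y2 is true.
  3. (y4 OR NOT y7 OR y2) — NOT y7 is true.
  4. (NOT y1 OR NOT y5) — NOT y5 is true.
  5. (y3 OR NOT y6 OR y1) — y1 is true.
  6. (NOT y9 OR NOT y7 OR NOT y4) — NOT y7 is true.
  7. (NOT y7 OR y6 OR NOT y4) — NOT y7 is true.
  8. (y3 OR y9 OR y6) — y9 is true.
  9. (y3 OR NOT y2 OR y1) — y1 is true.
  10. (NOT y3 OR NOT y8 OR y5) — NOT y8 is true.
  11. (NOT y6 OR NOT y8 OR y7) — NOT y8 is true.
  12. (y3 OR NOT y4 OR y8) — NOT y4 is true.
  13. (NOT y3 OR NOT y9) — NOT y3 is true.
  14. (y3 OR y5 OR NOT y6) — NOT y6 is true.
  15. (NOT y7 OR NOT y8 OR NOT y9) — NOT y8 is true.
  16. (y4 OR y8 OR NOT y5) — NOT y5 is true.
  17. (y8 OR NOT y5) — NOT y5 is true.
  18. (NOT y1 OR y5 OR NOT y6) — NOT y6 is true.
  19. (NOT y1 OR NOT y7) — NOT y7 is true.
  20. (NOT y3 OR y2 OR NOT y7) — NOT y7 is true.
  21. (NOT y9 OR NOT y8) — NOT y8 is true.
  22. (y6 OR NOT y4 OR NOT y3) — NOT y4 is true.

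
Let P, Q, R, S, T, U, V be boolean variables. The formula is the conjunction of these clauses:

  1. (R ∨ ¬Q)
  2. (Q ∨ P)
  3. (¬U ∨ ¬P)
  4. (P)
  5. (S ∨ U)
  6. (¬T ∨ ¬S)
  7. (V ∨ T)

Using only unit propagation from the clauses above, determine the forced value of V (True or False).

True

(P) stands alone — P = True.
From (¬U ∨ ¬P) and P = True: U = False.
(U ∨ S) with U = False leaves only S, so S = True.
In (¬T ∨ ¬S), ¬S is now false; ¬T must hold, so T = False.
(T ∨ V): since T = False, the clause reduces to (V). V = True.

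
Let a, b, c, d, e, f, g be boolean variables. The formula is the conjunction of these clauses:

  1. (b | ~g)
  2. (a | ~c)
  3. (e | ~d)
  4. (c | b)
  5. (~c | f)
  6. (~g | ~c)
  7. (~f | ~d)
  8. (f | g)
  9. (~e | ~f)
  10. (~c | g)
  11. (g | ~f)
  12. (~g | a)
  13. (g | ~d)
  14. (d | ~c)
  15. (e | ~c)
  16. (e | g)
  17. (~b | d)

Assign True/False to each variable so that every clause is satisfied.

a = 1  b = 1  c = 0  d = 1  e = 1  f = 0  g = 1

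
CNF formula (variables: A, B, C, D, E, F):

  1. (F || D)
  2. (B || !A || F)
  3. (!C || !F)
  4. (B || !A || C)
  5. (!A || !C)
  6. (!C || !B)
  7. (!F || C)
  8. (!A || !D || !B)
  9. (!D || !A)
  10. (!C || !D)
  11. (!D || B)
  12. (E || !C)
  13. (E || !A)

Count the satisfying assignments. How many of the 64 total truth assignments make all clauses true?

2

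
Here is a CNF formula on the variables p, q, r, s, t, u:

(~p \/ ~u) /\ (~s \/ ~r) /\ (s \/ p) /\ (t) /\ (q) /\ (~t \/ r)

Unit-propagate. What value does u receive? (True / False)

False

(t) stands alone — t = True.
(q) stands alone — q = True.
(~t \/ r): since t = True, the clause reduces to (r). r = True.
(~s \/ ~r): since r = True, the clause reduces to (~s). s = False.
In (s \/ p), s is now false; p must hold, so p = True.
From (~u \/ ~p) and p = True: u = False.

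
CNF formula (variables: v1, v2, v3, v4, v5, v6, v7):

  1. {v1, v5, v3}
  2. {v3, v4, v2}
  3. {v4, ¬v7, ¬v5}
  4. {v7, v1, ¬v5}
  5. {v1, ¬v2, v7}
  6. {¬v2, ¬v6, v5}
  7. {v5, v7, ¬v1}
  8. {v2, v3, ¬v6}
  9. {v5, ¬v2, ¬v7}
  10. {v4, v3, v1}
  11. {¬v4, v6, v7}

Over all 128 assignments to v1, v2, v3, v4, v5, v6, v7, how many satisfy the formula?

35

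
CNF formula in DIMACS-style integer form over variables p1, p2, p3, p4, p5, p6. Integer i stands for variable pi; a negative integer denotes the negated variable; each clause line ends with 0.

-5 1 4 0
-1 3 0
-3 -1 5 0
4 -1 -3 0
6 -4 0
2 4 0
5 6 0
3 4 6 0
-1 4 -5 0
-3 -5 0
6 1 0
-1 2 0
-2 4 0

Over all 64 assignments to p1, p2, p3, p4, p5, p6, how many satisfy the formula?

6

The models are:
  p1=0 p2=0 p3=0 p4=1 p5=0 p6=1
  p1=0 p2=0 p3=0 p4=1 p5=1 p6=1
  p1=0 p2=0 p3=1 p4=1 p5=0 p6=1
  p1=0 p2=1 p3=0 p4=1 p5=0 p6=1
  p1=0 p2=1 p3=0 p4=1 p5=1 p6=1
  p1=0 p2=1 p3=1 p4=1 p5=0 p6=1
Count: 6.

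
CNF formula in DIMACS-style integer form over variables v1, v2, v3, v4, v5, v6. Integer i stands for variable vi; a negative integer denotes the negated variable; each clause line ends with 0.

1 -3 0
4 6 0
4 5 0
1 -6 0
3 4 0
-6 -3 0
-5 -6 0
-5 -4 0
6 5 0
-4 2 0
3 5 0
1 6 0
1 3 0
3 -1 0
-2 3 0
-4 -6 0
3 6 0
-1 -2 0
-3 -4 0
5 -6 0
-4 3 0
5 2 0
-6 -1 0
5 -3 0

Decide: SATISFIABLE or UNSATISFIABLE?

UNSATISFIABLE

v3 = True:
  propagation gives v1=True, v6=False, v4=True; an empty clause results — contradiction.
v3 = False:
  propagation gives v4=True; an empty clause results — contradiction.
Every branch closes, so no satisfying assignment exists.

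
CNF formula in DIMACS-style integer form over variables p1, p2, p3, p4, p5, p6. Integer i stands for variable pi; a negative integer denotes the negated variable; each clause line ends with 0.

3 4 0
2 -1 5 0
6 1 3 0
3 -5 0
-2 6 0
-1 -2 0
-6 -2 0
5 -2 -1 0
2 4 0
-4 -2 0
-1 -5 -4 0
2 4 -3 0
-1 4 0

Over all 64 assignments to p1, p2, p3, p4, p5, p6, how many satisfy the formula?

5

Satisfying assignments:
  p1=0 p2=0 p3=0 p4=1 p5=0 p6=1
  p1=0 p2=0 p3=1 p4=1 p5=0 p6=0
  p1=0 p2=0 p3=1 p4=1 p5=0 p6=1
  p1=0 p2=0 p3=1 p4=1 p5=1 p6=0
  p1=0 p2=0 p3=1 p4=1 p5=1 p6=1
Count: 5.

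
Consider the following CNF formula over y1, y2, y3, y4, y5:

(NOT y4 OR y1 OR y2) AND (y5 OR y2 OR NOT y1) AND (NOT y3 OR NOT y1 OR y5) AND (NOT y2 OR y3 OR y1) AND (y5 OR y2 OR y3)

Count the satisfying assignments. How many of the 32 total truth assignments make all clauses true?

17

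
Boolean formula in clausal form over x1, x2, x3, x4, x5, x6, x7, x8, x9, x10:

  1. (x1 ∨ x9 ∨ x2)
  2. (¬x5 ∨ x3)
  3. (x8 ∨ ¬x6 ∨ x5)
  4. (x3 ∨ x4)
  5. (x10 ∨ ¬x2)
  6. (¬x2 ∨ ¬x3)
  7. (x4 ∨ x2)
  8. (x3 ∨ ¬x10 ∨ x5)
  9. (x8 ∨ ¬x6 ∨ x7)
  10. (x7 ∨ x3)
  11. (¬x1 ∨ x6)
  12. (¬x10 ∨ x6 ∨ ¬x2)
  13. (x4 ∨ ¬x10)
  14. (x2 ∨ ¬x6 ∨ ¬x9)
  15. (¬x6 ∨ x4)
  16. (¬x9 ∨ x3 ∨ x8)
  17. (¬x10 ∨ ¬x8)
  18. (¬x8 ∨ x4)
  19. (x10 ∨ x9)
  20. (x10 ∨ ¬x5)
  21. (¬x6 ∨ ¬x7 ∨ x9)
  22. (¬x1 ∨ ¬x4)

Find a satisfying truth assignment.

x1=False, x2=False, x3=True, x4=True, x5=False, x6=False, x7=False, x8=False, x9=True, x10=True

Check each clause:
  1. (x1 ∨ x9 ∨ x2) — x9 is true.
  2. (¬x5 ∨ x3) — x3 is true.
  3. (x5 ∨ ¬x6 ∨ x8) — ¬x6 is true.
  4. (x4 ∨ x3) — x3 is true.
  5. (x10 ∨ ¬x2) — x10 is true.
  6. (¬x2 ∨ ¬x3) — ¬x2 is true.
  7. (x2 ∨ x4) — x4 is true.
  8. (x3 ∨ x5 ∨ ¬x10) — x3 is true.
  9. (x7 ∨ ¬x6 ∨ x8) — ¬x6 is true.
  10. (x3 ∨ x7) — x3 is true.
  11. (¬x1 ∨ x6) — ¬x1 is true.
  12. (x6 ∨ ¬x2 ∨ ¬x10) — ¬x2 is true.
  13. (¬x10 ∨ x4) — x4 is true.
  14. (¬x9 ∨ ¬x6 ∨ x2) — ¬x6 is true.
  15. (x4 ∨ ¬x6) — ¬x6 is true.
  16. (x8 ∨ ¬x9 ∨ x3) — x3 is true.
  17. (¬x8 ∨ ¬x10) — ¬x8 is true.
  18. (x4 ∨ ¬x8) — ¬x8 is true.
  19. (x10 ∨ x9) — x9 is true.
  20. (x10 ∨ ¬x5) — x10 is true.
  21. (¬x6 ∨ ¬x7 ∨ x9) — ¬x7 is true.
  22. (¬x1 ∨ ¬x4) — ¬x1 is true.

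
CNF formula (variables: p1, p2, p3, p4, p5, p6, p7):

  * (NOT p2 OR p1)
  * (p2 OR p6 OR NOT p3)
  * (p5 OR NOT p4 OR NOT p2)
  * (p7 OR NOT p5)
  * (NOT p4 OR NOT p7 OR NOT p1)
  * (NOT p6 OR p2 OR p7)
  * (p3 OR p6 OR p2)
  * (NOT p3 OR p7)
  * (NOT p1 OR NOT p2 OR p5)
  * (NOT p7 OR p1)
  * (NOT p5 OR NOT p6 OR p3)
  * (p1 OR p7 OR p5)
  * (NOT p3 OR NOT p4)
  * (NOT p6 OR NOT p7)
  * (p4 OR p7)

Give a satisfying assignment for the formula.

p1 = T  p2 = T  p3 = F  p4 = F  p5 = T  p6 = F  p7 = T

Check each clause:
  1. (p1 OR NOT p2) — p1 is true.
  2. (p6 OR NOT p3 OR p2) — p2 is true.
  3. (NOT p4 OR p5 OR NOT p2) — NOT p4 is true.
  4. (NOT p5 OR p7) — p7 is true.
  5. (NOT p4 OR NOT p7 OR NOT p1) — NOT p4 is true.
  6. (NOT p6 OR p7 OR p2) — NOT p6 is true.
  7. (p2 OR p6 OR p3) — p2 is true.
  8. (p7 OR NOT p3) — NOT p3 is true.
  9. (NOT p1 OR p5 OR NOT p2) — p5 is true.
  10. (p1 OR NOT p7) — p1 is true.
  11. (NOT p6 OR p3 OR NOT p5) — NOT p6 is true.
  12. (p7 OR p1 OR p5) — p1 is true.
  13. (NOT p3 OR NOT p4) — NOT p4 is true.
  14. (NOT p6 OR NOT p7) — NOT p6 is true.
  15. (p4 OR p7) — p7 is true.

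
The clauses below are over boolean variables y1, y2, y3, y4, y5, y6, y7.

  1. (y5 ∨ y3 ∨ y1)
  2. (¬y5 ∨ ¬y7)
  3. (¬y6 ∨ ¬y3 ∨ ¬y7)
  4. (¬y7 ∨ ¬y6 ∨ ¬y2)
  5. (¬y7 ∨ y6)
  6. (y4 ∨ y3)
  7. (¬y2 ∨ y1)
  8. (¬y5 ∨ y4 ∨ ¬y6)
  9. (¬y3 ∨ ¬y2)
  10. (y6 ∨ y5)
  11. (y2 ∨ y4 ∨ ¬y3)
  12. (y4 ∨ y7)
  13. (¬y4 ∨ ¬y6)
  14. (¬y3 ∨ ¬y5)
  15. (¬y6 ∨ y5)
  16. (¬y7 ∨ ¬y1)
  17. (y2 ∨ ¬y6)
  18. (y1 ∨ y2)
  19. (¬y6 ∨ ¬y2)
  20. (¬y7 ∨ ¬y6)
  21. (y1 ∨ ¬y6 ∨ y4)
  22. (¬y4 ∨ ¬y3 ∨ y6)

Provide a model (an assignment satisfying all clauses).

y1=1  y2=1  y3=0  y4=1  y5=1  y6=0  y7=0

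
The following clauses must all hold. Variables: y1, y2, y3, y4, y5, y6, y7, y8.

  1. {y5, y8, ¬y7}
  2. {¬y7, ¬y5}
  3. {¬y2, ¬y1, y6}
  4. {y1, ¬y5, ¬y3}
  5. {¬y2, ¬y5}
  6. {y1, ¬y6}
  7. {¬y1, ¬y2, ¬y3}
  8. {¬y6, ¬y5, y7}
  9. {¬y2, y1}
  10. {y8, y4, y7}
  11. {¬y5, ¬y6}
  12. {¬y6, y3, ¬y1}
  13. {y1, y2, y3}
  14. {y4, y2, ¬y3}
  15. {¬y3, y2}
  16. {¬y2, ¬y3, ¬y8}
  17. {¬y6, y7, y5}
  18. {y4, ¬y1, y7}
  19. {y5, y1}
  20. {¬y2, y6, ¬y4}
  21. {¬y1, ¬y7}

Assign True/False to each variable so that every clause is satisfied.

y1=True  y2=False  y3=False  y4=True  y5=False  y6=False  y7=False  y8=False

Check each clause:
  1. {y8, y5, ¬y7} — ¬y7 is true.
  2. {¬y5, ¬y7} — ¬y7 is true.
  3. {¬y1, y6, ¬y2} — ¬y2 is true.
  4. {¬y5, y1, ¬y3} — y1 is true.
  5. {¬y5, ¬y2} — ¬y5 is true.
  6. {y1, ¬y6} — y1 is true.
  7. {¬y1, ¬y3, ¬y2} — ¬y3 is true.
  8. {¬y6, ¬y5, y7} — ¬y6 is true.
  9. {¬y2, y1} — y1 is true.
  10. {y7, y4, y8} — y4 is true.
  11. {¬y6, ¬y5} — ¬y6 is true.
  12. {¬y6, ¬y1, y3} — ¬y6 is true.
  13. {y2, y1, y3} — y1 is true.
  14. {y2, ¬y3, y4} — y4 is true.
  15. {¬y3, y2} — ¬y3 is true.
  16. {¬y2, ¬y8, ¬y3} — ¬y8 is true.
  17. {¬y6, y7, y5} — ¬y6 is true.
  18. {¬y1, y4, y7} — y4 is true.
  19. {y5, y1} — y1 is true.
  20. {y6, ¬y2, ¬y4} — ¬y2 is true.
  21. {¬y1, ¬y7} — ¬y7 is true.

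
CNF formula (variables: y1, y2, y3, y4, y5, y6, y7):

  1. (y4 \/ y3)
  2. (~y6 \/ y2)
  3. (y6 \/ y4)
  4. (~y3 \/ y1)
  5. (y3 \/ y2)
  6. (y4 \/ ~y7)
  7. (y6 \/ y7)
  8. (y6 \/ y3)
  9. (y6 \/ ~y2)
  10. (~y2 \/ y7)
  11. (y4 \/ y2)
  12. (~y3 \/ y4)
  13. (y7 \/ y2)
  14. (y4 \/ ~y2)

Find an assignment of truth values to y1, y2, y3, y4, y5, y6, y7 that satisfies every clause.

y1=True  y2=True  y3=False  y4=True  y5=False  y6=True  y7=True

Pure literal: y1 appears only positively; assign y1 = True.
y4 occurs only positively in the remaining clauses — set y4 = True.
Branch on y2: take y2 = True.
  then y6 is forced to True.
  then y7 is forced to True.
y3, y5 are now unconstrained; take y3 = False, y5 = False.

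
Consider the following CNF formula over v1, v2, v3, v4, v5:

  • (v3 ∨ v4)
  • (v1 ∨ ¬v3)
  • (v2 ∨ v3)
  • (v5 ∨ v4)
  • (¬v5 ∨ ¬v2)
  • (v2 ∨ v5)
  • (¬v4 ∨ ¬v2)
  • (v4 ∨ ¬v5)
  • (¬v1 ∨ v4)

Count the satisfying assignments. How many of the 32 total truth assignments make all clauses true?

1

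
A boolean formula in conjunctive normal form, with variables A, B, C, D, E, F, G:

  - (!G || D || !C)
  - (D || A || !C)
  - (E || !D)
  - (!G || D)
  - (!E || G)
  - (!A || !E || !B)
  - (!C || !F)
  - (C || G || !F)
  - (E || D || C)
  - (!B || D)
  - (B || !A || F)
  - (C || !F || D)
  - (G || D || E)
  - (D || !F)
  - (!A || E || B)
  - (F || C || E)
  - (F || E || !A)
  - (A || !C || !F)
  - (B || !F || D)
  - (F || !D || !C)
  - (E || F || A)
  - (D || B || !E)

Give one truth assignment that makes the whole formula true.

Try A = True.
Branch on B: take B = False.
  then F is forced to True.
  then C is forced to False.
  then G is forced to True.
  then D is forced to True.
  then E is forced to True.

A=True, B=False, C=False, D=True, E=True, F=True, G=True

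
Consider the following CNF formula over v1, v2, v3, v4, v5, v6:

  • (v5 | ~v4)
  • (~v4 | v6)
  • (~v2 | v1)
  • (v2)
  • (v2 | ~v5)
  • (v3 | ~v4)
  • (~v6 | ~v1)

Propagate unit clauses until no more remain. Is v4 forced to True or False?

Unit clause (v2) sets v2 = True.
In (v1 | ~v2), ~v2 is now false; v1 must hold, so v1 = True.
In (~v1 | ~v6), ~v1 is now false; ~v6 must hold, so v6 = False.
(v6 | ~v4): since v6 = False, the clause reduces to (~v4). v4 = False.

False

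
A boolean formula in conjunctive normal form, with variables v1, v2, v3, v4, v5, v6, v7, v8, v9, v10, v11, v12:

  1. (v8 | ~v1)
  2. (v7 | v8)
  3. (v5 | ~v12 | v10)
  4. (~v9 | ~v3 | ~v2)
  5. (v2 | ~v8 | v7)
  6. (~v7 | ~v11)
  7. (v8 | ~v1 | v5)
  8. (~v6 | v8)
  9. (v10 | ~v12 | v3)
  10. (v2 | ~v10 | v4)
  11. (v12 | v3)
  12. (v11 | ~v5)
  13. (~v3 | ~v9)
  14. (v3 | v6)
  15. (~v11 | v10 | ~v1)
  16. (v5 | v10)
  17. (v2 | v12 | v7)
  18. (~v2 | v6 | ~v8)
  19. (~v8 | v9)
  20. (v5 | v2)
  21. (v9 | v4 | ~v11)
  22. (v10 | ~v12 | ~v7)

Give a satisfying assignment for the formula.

v1 occurs only negated in the remaining clauses — set v1 = False.
Set v2 = True and propagate.
Try v3 = False.
  then v12 is forced to True.
  then v10 is forced to True.
  then v6 is forced to True.
  then v8 is forced to True.
  then v9 is forced to True.
Set v5 = True and propagate.
  then v11 is forced to True.
  then v7 is forced to False.
v4 is now unconstrained; take v4 = False.
Every clause has at least one true literal under this assignment.

v1 = 0  v2 = 1  v3 = 0  v4 = 0  v5 = 1  v6 = 1  v7 = 0  v8 = 1  v9 = 1  v10 = 1  v11 = 1  v12 = 1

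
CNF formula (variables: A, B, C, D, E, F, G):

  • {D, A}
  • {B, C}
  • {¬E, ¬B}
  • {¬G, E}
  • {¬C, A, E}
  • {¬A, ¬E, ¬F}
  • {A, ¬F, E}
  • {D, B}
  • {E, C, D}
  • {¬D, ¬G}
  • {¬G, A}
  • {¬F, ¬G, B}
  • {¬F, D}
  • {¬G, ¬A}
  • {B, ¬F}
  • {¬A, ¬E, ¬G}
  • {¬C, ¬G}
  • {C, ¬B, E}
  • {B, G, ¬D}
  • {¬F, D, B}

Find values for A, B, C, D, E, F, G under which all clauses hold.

A=T, B=T, C=T, D=T, E=F, F=F, G=F

Pure literal: F appears only negated; assign F = False.
Set A = True and propagate.
  then G is forced to False.
Try B = True.
  then E is forced to False.
  then C is forced to True.
D is now unconstrained; take D = True.
Every clause has at least one true literal under this assignment.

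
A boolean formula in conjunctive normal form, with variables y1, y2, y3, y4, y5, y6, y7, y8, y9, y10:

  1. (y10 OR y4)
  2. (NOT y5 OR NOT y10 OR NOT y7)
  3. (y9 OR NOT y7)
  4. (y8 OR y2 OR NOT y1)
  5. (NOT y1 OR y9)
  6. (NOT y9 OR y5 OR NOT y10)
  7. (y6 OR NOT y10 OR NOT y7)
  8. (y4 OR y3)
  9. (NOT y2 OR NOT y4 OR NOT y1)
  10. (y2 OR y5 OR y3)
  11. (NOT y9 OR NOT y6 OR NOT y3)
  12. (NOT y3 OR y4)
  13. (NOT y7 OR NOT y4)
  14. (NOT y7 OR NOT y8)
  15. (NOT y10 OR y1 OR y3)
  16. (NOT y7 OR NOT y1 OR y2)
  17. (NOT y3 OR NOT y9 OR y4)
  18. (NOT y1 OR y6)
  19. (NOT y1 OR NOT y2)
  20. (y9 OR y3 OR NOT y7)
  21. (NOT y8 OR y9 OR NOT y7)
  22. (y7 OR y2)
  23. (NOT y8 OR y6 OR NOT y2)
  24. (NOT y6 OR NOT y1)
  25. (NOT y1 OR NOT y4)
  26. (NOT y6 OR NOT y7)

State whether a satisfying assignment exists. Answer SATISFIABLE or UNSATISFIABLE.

SATISFIABLE

Set y1 = False and propagate.
Try y2 = True.
For the remaining variables, y3 = False, y4 = True, y5 = False, y6 = True, y7 = False, y8 = True, y9 = True, y10 = False works.
Every clause has at least one true literal under this assignment.
So y1=F, y2=T, y3=F, y4=T, y5=F, y6=T, y7=F, y8=T, y9=T, y10=F is a satisfying assignment.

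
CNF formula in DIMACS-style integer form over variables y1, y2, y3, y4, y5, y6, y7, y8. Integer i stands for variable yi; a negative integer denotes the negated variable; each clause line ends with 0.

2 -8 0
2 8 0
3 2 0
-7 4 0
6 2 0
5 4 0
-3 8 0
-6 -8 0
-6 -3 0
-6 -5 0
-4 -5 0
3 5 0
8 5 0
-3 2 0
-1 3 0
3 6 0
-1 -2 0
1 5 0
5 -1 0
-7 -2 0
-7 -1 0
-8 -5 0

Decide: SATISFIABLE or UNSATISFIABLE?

y5 = True:
  propagation gives y6=False, y2=True, y4=False, y7=False; an empty clause results — contradiction.
y5 = False:
  propagation gives y4=True, y3=True, y8=True, y2=True; an empty clause results — contradiction.
Every branch closes, so no satisfying assignment exists.

UNSATISFIABLE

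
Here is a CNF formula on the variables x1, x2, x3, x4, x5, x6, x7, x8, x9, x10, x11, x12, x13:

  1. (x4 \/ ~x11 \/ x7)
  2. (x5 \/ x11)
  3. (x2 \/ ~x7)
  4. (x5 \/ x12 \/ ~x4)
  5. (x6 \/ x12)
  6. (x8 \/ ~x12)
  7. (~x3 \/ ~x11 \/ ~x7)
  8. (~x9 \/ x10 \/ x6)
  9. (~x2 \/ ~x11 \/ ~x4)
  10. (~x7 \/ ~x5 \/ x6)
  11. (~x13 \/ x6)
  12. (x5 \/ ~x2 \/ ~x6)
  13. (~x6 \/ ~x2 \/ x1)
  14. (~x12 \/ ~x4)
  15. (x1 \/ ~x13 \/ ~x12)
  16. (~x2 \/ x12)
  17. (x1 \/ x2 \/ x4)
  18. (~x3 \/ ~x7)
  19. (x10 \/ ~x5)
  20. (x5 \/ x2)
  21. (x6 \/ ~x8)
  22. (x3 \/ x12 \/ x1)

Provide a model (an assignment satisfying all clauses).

x1=True, x2=False, x3=False, x4=False, x5=True, x6=True, x7=False, x8=True, x9=True, x10=True, x11=False, x12=False, x13=True

Check each clause:
  1. (x7 \/ x4 \/ ~x11) — ~x11 is true.
  2. (x11 \/ x5) — x5 is true.
  3. (x2 \/ ~x7) — ~x7 is true.
  4. (~x4 \/ x12 \/ x5) — x5 is true.
  5. (x12 \/ x6) — x6 is true.
  6. (x8 \/ ~x12) — x8 is true.
  7. (~x3 \/ ~x11 \/ ~x7) — ~x7 is true.
  8. (x10 \/ ~x9 \/ x6) — x10 is true.
  9. (~x11 \/ ~x2 \/ ~x4) — ~x4 is true.
  10. (~x7 \/ x6 \/ ~x5) — ~x7 is true.
  11. (x6 \/ ~x13) — x6 is true.
  12. (~x2 \/ x5 \/ ~x6) — x5 is true.
  13. (~x2 \/ x1 \/ ~x6) — x1 is true.
  14. (~x12 \/ ~x4) — ~x4 is true.
  15. (~x13 \/ x1 \/ ~x12) — x1 is true.
  16. (~x2 \/ x12) — ~x2 is true.
  17. (x1 \/ x4 \/ x2) — x1 is true.
  18. (~x3 \/ ~x7) — ~x7 is true.
  19. (x10 \/ ~x5) — x10 is true.
  20. (x5 \/ x2) — x5 is true.
  21. (x6 \/ ~x8) — x6 is true.
  22. (x3 \/ x1 \/ x12) — x1 is true.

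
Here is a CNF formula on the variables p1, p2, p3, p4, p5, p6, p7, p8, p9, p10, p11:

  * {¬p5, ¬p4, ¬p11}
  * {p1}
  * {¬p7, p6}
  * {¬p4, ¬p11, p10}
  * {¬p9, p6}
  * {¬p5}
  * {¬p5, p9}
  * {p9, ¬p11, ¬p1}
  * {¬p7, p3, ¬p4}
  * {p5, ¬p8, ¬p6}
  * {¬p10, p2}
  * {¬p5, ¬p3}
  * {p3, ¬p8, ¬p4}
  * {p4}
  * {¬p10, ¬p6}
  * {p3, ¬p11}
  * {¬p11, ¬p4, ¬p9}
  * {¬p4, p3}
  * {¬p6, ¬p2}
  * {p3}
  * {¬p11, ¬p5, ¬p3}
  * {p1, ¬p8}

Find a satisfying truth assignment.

(p1) is a unit clause, so p1 = True.
Unit propagation: (¬p5) forces p5 = False.
Unit propagation: (p4) forces p4 = True.
The clause (p3) is unit: p3 must be True.
p7 occurs only negated in the remaining clauses — set p7 = False.
Pure literal: p11 appears only negated; assign p11 = False.
Try p2 = True.
  then p6 is forced to False.
  then p9 is forced to False.
p8, p10 are now unconstrained; take p8 = True, p10 = False.

p1=1, p2=1, p3=1, p4=1, p5=0, p6=0, p7=0, p8=1, p9=0, p10=0, p11=0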